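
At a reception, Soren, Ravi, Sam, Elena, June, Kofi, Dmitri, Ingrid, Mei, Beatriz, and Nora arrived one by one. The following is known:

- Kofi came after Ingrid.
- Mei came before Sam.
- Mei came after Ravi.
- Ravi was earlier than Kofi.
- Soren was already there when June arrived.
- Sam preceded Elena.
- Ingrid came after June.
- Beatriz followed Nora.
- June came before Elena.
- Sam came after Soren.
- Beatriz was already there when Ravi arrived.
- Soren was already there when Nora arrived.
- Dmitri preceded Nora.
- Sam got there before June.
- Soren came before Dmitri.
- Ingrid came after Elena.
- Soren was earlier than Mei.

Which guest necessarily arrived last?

Every other guest has a chain of constraints placing them before Kofi, so Kofi is last.

Kofi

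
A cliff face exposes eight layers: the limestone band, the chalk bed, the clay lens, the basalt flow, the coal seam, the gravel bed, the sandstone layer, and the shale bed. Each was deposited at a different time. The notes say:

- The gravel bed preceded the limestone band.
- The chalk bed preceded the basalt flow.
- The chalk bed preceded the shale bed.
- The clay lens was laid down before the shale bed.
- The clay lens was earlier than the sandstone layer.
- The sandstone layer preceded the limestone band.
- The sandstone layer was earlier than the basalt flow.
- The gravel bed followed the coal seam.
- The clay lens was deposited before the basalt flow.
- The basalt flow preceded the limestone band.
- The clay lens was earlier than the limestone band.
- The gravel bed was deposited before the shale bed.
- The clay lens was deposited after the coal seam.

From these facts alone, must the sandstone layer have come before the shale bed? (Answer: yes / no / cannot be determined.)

No chain of stated constraints runs from the sandstone layer to the shale bed, and none runs from the shale bed to the sandstone layer either.
So the relative order of the sandstone layer and the shale bed is not fixed by the given facts.

cannot be determined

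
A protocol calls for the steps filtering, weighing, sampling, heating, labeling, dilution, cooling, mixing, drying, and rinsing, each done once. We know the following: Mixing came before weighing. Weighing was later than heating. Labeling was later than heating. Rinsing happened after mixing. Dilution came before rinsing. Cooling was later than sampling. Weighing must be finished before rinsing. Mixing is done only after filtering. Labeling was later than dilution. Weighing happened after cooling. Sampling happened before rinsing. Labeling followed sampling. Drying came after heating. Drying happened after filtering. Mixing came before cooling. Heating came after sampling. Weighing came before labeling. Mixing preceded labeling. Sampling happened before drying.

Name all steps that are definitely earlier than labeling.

cooling, dilution, filtering, heating, mixing, sampling, weighing

Directly stated before labeling: dilution, heating, mixing, sampling, and weighing.
Cooling reaches labeling via cooling → weighing → labeling.
Filtering reaches labeling via filtering → mixing → labeling.
No chain forces drying (or any of the others) ahead of labeling.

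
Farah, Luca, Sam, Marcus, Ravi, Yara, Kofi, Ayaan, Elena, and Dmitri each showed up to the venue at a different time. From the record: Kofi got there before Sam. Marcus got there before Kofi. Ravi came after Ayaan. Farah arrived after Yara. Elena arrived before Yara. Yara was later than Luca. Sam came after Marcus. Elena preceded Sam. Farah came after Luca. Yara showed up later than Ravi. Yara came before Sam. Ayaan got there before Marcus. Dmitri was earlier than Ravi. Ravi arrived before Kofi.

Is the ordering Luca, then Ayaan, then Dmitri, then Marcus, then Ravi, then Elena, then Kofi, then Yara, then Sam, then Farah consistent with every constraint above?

yes

Check each stated constraint against the proposed order — e.g. Luca is ahead of Yara; Luca is ahead of Farah. Every pair is in the required order; nothing is violated.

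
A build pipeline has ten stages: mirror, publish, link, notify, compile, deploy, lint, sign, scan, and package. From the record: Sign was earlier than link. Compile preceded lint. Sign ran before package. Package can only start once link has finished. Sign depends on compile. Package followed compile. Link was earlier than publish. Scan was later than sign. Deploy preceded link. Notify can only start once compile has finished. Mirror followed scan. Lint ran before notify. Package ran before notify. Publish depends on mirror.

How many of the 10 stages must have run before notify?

6

Directly stated before notify: compile, lint, and package.
Deploy reaches notify via deploy → link → package → notify.
Link reaches notify via link → package → notify.
Sign reaches notify via sign → package → notify.
No chain forces publish (or any of the others) ahead of notify.
That's compile, deploy, link, lint, package, and sign — 6 in all.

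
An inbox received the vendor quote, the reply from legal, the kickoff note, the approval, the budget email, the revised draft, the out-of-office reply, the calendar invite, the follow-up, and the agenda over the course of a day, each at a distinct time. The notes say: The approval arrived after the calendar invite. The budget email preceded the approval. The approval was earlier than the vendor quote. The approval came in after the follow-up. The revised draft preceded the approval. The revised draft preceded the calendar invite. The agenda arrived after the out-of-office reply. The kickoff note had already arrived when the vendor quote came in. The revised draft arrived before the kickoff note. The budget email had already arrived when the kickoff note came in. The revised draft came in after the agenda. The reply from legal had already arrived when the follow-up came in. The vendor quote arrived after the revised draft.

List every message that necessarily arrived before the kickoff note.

the agenda, the budget email, the out-of-office reply, the revised draft

Directly stated before the kickoff note: the budget email and the revised draft.
The agenda reaches the kickoff note via the agenda → the revised draft → the kickoff note.
The out-of-office reply reaches the kickoff note via the out-of-office reply → the agenda → the revised draft → the kickoff note.
No chain forces the follow-up (or any of the others) ahead of the kickoff note.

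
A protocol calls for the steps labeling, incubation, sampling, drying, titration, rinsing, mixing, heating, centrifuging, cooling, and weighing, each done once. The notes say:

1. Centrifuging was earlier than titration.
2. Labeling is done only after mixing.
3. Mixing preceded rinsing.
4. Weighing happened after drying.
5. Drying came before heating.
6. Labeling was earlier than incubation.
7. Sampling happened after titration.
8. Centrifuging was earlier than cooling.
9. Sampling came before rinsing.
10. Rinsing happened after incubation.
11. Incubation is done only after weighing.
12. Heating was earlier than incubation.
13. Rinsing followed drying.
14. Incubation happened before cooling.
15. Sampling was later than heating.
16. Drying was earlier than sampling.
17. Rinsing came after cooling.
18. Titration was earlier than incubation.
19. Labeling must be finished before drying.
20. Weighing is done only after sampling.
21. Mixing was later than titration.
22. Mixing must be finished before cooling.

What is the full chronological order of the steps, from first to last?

The constraints fix every adjacent pair, so only one ordering works:
centrifuging → titration → mixing → labeling → drying → heating → sampling → weighing → incubation → cooling → rinsing.

centrifuging, titration, mixing, labeling, drying, heating, sampling, weighing, incubation, cooling, rinsing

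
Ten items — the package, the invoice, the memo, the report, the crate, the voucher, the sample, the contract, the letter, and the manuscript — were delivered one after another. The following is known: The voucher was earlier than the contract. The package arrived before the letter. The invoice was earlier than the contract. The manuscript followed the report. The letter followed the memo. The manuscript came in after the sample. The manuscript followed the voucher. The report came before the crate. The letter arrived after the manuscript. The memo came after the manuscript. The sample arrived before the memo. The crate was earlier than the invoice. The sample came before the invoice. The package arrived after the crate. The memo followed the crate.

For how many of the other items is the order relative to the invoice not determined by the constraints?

Forced before the invoice: the crate, the report, and the sample; forced after the invoice: the contract.
That leaves the letter, the manuscript, the memo, the package, and the voucher with no forced order relative to the invoice — 5.

5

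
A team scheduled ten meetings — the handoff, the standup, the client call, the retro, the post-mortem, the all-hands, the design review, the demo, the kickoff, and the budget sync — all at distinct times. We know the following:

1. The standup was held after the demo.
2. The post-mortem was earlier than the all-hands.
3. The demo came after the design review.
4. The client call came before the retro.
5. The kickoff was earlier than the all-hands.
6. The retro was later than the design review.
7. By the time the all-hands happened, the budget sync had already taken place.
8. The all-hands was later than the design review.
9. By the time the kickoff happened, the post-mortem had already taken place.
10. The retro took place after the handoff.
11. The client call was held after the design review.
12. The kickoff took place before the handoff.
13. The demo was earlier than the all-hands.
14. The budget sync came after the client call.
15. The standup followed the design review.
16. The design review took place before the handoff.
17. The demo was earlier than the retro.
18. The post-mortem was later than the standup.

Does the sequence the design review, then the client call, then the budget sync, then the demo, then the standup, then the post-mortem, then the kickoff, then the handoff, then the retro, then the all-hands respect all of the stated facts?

Check each stated constraint against the proposed order — e.g. the design review is ahead of the retro; the design review is ahead of the all-hands. Every pair is in the required order; nothing is violated.

yes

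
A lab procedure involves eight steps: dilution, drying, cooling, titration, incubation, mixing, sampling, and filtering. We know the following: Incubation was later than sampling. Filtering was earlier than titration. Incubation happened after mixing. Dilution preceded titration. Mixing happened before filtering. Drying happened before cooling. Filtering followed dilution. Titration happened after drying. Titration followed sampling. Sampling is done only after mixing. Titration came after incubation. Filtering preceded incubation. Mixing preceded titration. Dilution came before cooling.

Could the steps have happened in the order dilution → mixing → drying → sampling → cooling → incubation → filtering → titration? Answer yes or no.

no

The constraints require filtering before incubation, but in the proposed sequence incubation appears ahead of filtering. That one violation is enough.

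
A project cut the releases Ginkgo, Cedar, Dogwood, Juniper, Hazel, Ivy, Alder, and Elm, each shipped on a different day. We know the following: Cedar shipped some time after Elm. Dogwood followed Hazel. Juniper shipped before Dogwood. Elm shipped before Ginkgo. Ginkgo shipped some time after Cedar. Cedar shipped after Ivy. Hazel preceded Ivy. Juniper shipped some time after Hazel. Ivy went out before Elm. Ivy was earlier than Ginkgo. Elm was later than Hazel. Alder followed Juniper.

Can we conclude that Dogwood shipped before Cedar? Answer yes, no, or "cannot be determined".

No chain of stated constraints runs from Dogwood to Cedar, and none runs from Cedar to Dogwood either.
So the relative order of Dogwood and Cedar is not fixed by the given facts.

cannot be determined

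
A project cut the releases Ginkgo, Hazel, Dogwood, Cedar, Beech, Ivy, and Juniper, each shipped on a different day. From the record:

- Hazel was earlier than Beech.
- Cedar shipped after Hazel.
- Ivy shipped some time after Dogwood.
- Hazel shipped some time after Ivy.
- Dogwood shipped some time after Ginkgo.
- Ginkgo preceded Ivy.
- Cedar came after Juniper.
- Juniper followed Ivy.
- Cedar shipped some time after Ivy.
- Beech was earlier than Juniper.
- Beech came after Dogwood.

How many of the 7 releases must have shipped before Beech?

4

Directly stated before Beech: Dogwood and Hazel.
Ginkgo reaches Beech via Ginkgo → Dogwood → Beech.
Ivy reaches Beech via Ivy → Hazel → Beech.
No chain forces Cedar (or any of the others) ahead of Beech.
That's Dogwood, Ginkgo, Hazel, and Ivy — 4 in all.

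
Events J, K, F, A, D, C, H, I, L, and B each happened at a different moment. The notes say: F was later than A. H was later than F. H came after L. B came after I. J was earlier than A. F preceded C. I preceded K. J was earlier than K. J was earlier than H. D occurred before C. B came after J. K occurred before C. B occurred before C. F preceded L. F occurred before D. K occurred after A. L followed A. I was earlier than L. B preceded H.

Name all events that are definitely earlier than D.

Directly stated before D: F.
A reaches D via A → F → D.
J reaches D via J → A → F → D.
No chain forces C (or any of the others) ahead of D.

A, F, J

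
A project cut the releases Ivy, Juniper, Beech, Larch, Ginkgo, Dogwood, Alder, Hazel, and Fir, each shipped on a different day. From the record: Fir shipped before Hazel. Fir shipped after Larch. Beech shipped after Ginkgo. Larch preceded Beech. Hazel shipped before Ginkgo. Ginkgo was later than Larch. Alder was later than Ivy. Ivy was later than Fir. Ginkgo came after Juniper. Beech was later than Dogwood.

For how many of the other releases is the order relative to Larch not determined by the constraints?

Forced after Larch: Alder, Beech, Fir, Ginkgo, Hazel, and Ivy.
That leaves Dogwood and Juniper with no forced order relative to Larch — 2.

2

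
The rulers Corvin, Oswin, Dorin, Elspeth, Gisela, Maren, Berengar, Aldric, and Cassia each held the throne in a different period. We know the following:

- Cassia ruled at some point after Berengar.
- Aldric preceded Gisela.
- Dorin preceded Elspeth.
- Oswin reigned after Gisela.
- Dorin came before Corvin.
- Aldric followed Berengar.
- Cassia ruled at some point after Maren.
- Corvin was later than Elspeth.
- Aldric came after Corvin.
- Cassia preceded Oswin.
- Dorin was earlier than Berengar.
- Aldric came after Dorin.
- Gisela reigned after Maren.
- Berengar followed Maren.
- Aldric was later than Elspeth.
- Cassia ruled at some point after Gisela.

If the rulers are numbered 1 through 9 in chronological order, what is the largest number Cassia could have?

Cassia must come before Oswin — 1 ruler forced after them.
Everything else can be placed before Cassia in some valid order, so Cassia can sit as late as position 9 − 1 = 8.

8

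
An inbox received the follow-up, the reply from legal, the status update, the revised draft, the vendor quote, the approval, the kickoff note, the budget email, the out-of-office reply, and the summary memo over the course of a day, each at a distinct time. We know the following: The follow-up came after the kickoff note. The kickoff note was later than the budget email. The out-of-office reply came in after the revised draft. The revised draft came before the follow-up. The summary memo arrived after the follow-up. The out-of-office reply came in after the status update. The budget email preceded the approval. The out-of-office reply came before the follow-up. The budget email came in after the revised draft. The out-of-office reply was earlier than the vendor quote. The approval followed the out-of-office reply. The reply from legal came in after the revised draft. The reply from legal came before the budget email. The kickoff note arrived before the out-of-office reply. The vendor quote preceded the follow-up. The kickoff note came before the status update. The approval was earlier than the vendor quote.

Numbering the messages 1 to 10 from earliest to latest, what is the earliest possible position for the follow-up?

The approval, the budget email, the kickoff note, the out-of-office reply, the reply from legal, the revised draft, the status update, and the vendor quote must all come before the follow-up — 8 forced predecessors.
Nothing else is forced ahead of the follow-up, so its earliest slot is position 8 + 1 = 9.

9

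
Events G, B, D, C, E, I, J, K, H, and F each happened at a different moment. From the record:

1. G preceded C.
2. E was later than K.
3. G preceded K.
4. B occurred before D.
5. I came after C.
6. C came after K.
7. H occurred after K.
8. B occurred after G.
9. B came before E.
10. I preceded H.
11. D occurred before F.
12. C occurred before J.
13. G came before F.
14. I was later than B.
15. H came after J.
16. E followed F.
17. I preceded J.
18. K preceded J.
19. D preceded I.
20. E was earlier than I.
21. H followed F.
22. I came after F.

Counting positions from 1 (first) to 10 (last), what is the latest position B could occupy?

4

B must come before D, E, F, H, I, and J — 6 events forced after it.
Everything else can be placed before B in some valid order, so B can sit as late as position 10 − 6 = 4.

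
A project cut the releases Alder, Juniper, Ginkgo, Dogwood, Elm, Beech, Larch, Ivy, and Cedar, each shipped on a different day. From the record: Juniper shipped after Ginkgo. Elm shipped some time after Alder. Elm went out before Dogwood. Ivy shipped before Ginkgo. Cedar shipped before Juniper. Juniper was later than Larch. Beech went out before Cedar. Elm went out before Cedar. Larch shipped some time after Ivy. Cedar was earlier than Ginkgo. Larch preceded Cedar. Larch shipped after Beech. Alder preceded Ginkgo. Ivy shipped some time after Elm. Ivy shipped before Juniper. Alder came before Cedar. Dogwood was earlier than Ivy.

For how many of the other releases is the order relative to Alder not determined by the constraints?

1

Forced after Alder: Cedar, Dogwood, Elm, Ginkgo, Ivy, Juniper, and Larch.
That leaves Beech with no forced order relative to Alder — 1.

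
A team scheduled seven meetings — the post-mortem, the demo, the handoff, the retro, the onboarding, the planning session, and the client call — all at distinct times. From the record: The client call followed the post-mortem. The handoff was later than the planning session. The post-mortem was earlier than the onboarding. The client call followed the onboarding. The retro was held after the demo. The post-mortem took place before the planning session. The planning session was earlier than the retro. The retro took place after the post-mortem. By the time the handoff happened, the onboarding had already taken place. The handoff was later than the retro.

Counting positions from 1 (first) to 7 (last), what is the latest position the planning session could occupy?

5

The planning session must come before the handoff and the retro — 2 meetings forced after it.
Everything else can be placed before the planning session in some valid order, so the planning session can sit as late as position 7 − 2 = 5.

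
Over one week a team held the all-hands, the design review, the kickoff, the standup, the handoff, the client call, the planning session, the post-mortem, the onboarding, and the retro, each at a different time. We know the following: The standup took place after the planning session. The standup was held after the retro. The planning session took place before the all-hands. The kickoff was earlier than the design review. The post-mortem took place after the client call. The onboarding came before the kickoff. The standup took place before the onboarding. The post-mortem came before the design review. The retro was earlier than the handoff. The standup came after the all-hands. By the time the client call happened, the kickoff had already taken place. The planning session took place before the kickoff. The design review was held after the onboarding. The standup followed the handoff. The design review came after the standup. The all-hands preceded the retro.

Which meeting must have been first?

the planning session

The planning session has a chain of constraints placing it before every other meeting, so the planning session must be first.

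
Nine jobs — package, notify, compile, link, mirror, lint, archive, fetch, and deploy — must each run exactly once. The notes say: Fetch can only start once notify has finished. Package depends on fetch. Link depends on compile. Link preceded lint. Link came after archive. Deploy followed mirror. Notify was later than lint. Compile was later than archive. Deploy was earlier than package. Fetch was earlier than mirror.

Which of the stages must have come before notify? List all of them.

archive, compile, link, lint

Directly stated before notify: lint.
Archive reaches notify via archive → link → lint → notify.
Compile reaches notify via compile → link → lint → notify.
Link reaches notify via link → lint → notify.
No chain forces deploy (or any of the others) ahead of notify.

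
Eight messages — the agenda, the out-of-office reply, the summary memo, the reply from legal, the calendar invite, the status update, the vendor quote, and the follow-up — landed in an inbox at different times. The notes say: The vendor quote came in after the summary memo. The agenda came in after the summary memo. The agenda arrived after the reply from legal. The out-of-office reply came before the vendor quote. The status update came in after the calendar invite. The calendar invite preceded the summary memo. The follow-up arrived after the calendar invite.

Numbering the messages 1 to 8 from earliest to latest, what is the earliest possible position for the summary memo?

2

The calendar invite must come before the summary memo — 1 forced predecessor.
Nothing else is forced ahead of the summary memo, so its earliest slot is position 1 + 1 = 2.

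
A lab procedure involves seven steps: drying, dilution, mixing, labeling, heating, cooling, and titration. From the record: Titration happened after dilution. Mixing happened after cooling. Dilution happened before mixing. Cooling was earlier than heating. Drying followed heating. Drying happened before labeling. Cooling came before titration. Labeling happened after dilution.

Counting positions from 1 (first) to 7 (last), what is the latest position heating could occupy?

5

Heating must come before drying and labeling — 2 steps forced after it.
Everything else can be placed before heating in some valid order, so heating can sit as late as position 7 − 2 = 5.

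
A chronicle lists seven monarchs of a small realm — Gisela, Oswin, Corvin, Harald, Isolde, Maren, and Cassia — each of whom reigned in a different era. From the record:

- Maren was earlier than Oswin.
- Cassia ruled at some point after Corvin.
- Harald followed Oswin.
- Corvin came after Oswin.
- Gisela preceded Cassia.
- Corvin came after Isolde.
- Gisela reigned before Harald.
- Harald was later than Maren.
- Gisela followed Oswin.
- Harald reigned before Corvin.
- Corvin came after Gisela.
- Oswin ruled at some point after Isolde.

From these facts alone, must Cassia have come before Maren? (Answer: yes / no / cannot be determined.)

no

Tracing the constraints gives Maren → Harald → Corvin → Cassia, so Maren must come before Cassia.
That means Cassia cannot be before Maren.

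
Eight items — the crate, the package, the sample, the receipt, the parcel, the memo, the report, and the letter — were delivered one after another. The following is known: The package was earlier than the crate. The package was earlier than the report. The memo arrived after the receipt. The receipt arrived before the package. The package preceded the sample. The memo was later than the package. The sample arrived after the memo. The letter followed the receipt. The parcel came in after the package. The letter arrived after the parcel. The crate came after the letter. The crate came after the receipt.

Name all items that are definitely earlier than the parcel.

Directly stated before the parcel: the package.
The receipt reaches the parcel via the receipt → the package → the parcel.
No chain forces the letter (or any of the others) ahead of the parcel.

the package, the receipt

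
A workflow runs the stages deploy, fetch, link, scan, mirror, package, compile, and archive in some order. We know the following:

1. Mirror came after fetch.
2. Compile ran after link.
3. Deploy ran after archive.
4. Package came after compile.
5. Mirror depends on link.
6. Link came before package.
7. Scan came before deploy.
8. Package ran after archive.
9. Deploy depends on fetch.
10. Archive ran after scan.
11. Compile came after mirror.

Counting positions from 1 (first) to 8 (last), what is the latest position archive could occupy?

6

Archive must come before deploy and package — 2 stages forced after it.
Everything else can be placed before archive in some valid order, so archive can sit as late as position 8 − 2 = 6.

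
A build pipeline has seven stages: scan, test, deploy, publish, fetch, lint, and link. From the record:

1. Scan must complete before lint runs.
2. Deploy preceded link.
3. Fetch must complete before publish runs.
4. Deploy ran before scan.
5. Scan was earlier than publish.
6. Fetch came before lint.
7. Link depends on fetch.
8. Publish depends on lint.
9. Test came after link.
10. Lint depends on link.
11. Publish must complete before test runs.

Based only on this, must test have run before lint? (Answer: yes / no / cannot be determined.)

no

Tracing the constraints gives lint → publish → test, so lint must come before test.
That means test cannot be before lint.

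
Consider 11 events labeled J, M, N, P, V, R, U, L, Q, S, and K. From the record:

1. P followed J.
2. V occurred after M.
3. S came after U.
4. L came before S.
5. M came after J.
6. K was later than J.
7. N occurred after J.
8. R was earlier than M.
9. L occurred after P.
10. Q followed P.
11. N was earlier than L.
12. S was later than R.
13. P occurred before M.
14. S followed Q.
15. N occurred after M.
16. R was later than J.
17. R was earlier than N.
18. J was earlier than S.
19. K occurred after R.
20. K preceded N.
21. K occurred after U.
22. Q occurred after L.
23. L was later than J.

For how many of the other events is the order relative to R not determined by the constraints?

2

Forced before R: J; forced after R: K, L, M, N, Q, S, and V.
That leaves P and U with no forced order relative to R — 2.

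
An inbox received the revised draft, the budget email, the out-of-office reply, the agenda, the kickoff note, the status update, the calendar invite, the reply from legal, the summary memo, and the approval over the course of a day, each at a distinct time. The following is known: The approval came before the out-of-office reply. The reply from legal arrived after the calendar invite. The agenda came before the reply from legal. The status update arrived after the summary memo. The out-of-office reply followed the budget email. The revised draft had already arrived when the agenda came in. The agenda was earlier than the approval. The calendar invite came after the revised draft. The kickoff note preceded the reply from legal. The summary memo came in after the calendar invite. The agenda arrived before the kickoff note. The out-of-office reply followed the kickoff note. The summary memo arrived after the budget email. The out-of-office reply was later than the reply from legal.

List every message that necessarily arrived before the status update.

Directly stated before the status update: the summary memo.
The budget email reaches the status update via the budget email → the summary memo → the status update.
The calendar invite reaches the status update via the calendar invite → the summary memo → the status update.
The revised draft reaches the status update via the revised draft → the calendar invite → the summary memo → the status update.
No chain forces the agenda (or any of the others) ahead of the status update.

the budget email, the calendar invite, the revised draft, the summary memo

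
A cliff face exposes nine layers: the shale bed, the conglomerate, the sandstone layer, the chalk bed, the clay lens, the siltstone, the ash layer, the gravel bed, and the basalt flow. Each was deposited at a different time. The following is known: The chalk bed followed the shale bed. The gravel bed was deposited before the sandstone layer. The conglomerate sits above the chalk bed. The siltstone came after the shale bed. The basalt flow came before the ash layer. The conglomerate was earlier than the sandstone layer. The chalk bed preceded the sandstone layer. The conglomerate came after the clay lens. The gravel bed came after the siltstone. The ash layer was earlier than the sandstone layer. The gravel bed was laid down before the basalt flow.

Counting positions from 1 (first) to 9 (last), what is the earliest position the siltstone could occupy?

The shale bed must come before the siltstone — 1 forced predecessor.
Nothing else is forced ahead of the siltstone, so its earliest slot is position 1 + 1 = 2.

2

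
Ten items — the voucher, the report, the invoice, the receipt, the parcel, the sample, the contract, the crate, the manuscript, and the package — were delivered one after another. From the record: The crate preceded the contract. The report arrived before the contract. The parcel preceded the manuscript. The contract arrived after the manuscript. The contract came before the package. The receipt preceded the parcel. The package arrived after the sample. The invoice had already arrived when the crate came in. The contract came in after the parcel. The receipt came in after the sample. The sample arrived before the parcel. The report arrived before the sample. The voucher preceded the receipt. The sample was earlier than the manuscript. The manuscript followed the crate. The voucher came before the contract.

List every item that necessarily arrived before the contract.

Directly stated before the contract: the crate, the manuscript, the parcel, the report, and the voucher.
The invoice reaches the contract via the invoice → the crate → the contract.
The receipt reaches the contract via the receipt → the parcel → the contract.
The sample reaches the contract via the sample → the manuscript → the contract.

the crate, the invoice, the manuscript, the parcel, the receipt, the report, the sample, the voucher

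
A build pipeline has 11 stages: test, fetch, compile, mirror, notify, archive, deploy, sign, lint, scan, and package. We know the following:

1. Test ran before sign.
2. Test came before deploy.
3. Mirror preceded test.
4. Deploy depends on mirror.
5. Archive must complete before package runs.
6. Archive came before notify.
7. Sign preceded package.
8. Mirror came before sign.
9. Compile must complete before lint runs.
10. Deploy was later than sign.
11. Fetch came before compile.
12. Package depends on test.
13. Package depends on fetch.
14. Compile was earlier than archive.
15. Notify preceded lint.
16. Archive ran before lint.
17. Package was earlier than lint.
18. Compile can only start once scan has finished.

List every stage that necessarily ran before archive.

Directly stated before archive: compile.
Fetch reaches archive via fetch → compile → archive.
Scan reaches archive via scan → compile → archive.
No chain forces lint (or any of the others) ahead of archive.

compile, fetch, scan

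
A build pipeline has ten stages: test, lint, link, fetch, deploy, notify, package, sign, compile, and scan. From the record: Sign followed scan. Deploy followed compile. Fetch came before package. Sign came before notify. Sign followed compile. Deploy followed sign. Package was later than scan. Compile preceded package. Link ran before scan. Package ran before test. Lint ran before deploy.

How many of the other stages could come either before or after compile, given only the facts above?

Forced after compile: deploy, notify, package, sign, and test.
That leaves fetch, link, lint, and scan with no forced order relative to compile — 4.

4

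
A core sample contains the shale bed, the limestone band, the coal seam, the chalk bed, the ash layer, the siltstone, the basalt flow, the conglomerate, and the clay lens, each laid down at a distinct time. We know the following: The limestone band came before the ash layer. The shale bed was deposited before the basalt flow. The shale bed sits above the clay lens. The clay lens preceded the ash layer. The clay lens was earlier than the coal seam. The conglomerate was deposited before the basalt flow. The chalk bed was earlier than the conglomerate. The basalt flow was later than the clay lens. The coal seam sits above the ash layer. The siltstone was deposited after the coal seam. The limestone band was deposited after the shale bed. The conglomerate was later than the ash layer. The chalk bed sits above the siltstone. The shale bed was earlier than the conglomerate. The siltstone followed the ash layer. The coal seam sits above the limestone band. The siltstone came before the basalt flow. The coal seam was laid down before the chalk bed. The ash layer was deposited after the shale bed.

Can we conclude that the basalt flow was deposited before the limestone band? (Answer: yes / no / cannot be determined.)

no

Tracing the constraints gives the limestone band → the ash layer → the siltstone → the basalt flow, so the limestone band must come before the basalt flow.
That means the basalt flow cannot be before the limestone band.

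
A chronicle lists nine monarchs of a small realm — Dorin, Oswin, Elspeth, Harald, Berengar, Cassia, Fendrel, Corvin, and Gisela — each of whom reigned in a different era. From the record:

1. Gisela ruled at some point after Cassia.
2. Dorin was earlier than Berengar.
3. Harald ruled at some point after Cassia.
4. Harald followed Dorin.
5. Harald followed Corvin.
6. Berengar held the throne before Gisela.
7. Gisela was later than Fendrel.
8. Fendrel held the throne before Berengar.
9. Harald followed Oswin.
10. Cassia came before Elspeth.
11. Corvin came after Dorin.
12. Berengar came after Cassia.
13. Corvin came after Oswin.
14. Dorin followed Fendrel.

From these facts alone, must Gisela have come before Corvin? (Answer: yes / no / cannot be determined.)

cannot be determined

No chain of stated constraints runs from Gisela to Corvin, and none runs from Corvin to Gisela either.
So the relative order of Gisela and Corvin is not fixed by the given facts.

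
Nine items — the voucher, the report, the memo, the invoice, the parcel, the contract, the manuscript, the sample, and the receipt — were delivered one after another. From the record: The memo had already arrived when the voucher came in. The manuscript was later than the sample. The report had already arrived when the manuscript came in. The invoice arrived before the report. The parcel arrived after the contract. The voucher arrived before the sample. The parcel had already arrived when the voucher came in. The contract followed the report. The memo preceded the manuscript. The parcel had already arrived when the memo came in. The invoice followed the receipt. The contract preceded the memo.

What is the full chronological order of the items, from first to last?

The constraints fix every adjacent pair, so only one ordering works:
the receipt → the invoice → the report → the contract → the parcel → the memo → the voucher → the sample → the manuscript.

the receipt, the invoice, the report, the contract, the parcel, the memo, the voucher, the sample, the manuscript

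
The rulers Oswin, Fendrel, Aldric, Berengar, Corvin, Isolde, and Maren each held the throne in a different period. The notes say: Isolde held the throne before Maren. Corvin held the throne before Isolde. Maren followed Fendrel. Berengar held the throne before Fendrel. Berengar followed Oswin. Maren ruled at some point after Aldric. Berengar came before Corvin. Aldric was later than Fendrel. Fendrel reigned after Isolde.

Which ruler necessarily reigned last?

Every other ruler has a chain of constraints placing them before Maren, so Maren is last.

Maren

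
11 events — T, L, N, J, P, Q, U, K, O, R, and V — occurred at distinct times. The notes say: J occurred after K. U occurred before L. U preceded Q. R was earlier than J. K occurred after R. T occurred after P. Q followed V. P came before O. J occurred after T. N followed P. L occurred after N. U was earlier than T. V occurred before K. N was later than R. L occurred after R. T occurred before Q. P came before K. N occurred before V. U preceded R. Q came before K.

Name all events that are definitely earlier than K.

Directly stated before K: P, Q, R, and V.
N reaches K via N → V → K.
T reaches K via T → Q → K.
U reaches K via U → R → K.

N, P, Q, R, T, U, V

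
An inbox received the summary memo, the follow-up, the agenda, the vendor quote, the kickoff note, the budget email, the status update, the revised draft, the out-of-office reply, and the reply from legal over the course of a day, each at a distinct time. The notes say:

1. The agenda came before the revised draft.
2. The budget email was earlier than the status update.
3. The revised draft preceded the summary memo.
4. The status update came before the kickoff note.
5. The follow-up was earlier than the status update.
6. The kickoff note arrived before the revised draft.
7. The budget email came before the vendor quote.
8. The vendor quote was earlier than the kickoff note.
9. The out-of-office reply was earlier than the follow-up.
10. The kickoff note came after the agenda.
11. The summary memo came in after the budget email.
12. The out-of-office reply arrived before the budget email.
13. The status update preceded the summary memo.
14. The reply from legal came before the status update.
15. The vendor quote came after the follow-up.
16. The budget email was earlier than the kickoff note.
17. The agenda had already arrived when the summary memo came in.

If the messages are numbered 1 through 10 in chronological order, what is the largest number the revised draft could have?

9

The revised draft must come before the summary memo — 1 message forced after it.
Everything else can be placed before the revised draft in some valid order, so the revised draft can sit as late as position 10 − 1 = 9.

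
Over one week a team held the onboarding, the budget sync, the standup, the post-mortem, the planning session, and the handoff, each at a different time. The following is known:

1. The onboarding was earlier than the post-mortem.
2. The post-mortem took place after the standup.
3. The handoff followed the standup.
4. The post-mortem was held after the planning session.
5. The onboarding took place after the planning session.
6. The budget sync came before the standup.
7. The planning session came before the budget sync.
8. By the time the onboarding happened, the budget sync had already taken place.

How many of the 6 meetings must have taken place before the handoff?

3

Directly stated before the handoff: the standup.
The budget sync reaches the handoff via the budget sync → the standup → the handoff.
The planning session reaches the handoff via the planning session → the budget sync → the standup → the handoff.
No chain forces the onboarding (or any of the others) ahead of the handoff.
That's the budget sync, the planning session, and the standup — 3 in all.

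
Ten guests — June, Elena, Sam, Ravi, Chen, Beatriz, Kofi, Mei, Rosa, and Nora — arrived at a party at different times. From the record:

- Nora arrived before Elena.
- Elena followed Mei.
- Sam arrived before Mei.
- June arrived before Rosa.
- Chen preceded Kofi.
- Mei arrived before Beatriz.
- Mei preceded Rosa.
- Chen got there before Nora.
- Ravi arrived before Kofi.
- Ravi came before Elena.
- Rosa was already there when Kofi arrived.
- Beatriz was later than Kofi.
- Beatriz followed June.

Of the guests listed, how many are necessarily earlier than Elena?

5

Directly stated before Elena: Mei, Nora, and Ravi.
Chen reaches Elena via Chen → Nora → Elena.
Sam reaches Elena via Sam → Mei → Elena.
No chain forces June (or any of the others) ahead of Elena.
That's Chen, Mei, Nora, Ravi, and Sam — 5 in all.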